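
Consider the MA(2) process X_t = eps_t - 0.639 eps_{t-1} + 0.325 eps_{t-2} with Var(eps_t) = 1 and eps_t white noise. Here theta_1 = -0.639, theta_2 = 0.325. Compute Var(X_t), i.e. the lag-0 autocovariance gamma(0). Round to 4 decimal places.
\gamma(0) = 1.5139

For an MA(q) process X_t = eps_t + sum_i theta_i eps_{t-i} with
Var(eps_t) = sigma^2, the variance is
  gamma(0) = sigma^2 * (1 + sum_i theta_i^2).
  sum_i theta_i^2 = (-0.639)^2 + (0.325)^2 = 0.408321 + 0.105625 = 0.513946.
  gamma(0) = 1 * (1 + 0.513946) = 1 * 1.513946 = 1.513946, which rounds to 1.5139.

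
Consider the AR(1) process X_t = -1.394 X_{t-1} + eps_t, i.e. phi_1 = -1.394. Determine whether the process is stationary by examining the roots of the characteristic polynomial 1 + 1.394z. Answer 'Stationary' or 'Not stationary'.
\text{Not stationary}

The AR(p) characteristic polynomial is P(z) = 1 + 1.394z.
Stationarity requires all roots to lie outside the unit circle, i.e. |z| > 1 for every root.
This is linear in z: 1 + (1.394) z = 0  =>  z = -1/(1.394) = -0.71736,  |z| = 0.71736.
Moduli of all roots: 0.7174.
All moduli strictly greater than 1? No.
Verdict: Not stationary.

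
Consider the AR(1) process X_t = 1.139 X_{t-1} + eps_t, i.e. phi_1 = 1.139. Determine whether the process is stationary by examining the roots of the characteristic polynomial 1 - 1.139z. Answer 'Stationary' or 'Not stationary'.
\text{Not stationary}

The AR(p) characteristic polynomial is P(z) = 1 - 1.139z.
Stationarity requires all roots to lie outside the unit circle, i.e. |z| > 1 for every root.
This is linear in z: 1 + (-1.139) z = 0  =>  z = -1/(-1.139) = 0.877963,  |z| = 0.877963.
Moduli of all roots: 0.8780.
All moduli strictly greater than 1? No.
Verdict: Not stationary.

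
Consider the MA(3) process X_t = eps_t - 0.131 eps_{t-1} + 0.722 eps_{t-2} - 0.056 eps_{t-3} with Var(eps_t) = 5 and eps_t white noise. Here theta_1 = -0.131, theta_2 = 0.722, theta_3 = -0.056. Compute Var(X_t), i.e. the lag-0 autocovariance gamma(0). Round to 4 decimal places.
\gamma(0) = 7.7079

For an MA(q) process X_t = eps_t + sum_i theta_i eps_{t-i} with
Var(eps_t) = sigma^2, the variance is
  gamma(0) = sigma^2 * (1 + sum_i theta_i^2).
  sum_i theta_i^2 = (-0.131)^2 + (0.722)^2 + (-0.056)^2 = 0.017161 + 0.521284 + 0.003136 = 0.541581.
  gamma(0) = 5 * (1 + 0.541581) = 5 * 1.541581 = 7.707905, which rounds to 7.7079.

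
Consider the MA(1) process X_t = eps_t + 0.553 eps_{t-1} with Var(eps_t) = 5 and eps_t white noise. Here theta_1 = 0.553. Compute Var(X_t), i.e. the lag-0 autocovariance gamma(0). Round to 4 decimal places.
\gamma(0) = 6.5290

For an MA(q) process X_t = eps_t + sum_i theta_i eps_{t-i} with
Var(eps_t) = sigma^2, the variance is
  gamma(0) = sigma^2 * (1 + sum_i theta_i^2).
  sum_i theta_i^2 = (0.553)^2 = 0.305809.
  gamma(0) = 5 * (1 + 0.305809) = 5 * 1.305809 = 6.529045, which rounds to 6.5290.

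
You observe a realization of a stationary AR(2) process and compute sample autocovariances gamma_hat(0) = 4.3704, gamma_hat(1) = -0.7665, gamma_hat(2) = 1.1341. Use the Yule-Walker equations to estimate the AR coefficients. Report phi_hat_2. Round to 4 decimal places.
\hat\phi_{2} = 0.2360

The Yule-Walker equations for an AR(p) process read, in matrix form,
  Gamma_p phi = r_p,   with   (Gamma_p)_{ij} = gamma(|i - j|),
                       (r_p)_i = gamma(i),   i,j = 1..p.
Substitute the sample gammas (Toeplitz matrix and right-hand side of size 2):
  Gamma_p = [[4.3704, -0.7665], [-0.7665, 4.3704]]
  r_p     = [-0.7665, 1.1341]
Written out:
  4.3704 phi_1 - 0.7665 phi_2 = -0.7665
  -0.7665 phi_1 + 4.3704 phi_2 = 1.1341
Solve by Cramer's rule:
  det = gamma(0)^2 - gamma(1)^2 = (4.3704)^2 - (-0.7665)^2 = 19.10039616 - 0.58752225 = 18.51287391
  phi_hat_1 = [gamma(1) gamma(0) - gamma(1) gamma(2)] / det = [(-0.7665)(4.3704) - (-0.7665)(1.1341)] / 18.51287391 = -2.48062395 / 18.51287391 = -0.134
  phi_hat_2 = [gamma(0) gamma(2) - gamma(1)^2] / det = [(4.3704)(1.1341) - (-0.7665)^2] / 18.51287391 = 4.36894839 / 18.51287391 = 0.236
So phi_hat = [-0.1340, 0.2360].
Therefore phi_hat_2 = 0.2360.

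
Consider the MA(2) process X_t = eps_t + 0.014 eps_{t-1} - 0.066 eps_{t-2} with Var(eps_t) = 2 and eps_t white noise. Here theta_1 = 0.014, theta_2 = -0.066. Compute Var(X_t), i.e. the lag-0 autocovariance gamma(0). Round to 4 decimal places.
\gamma(0) = 2.0091

For an MA(q) process X_t = eps_t + sum_i theta_i eps_{t-i} with
Var(eps_t) = sigma^2, the variance is
  gamma(0) = sigma^2 * (1 + sum_i theta_i^2).
  sum_i theta_i^2 = (0.014)^2 + (-0.066)^2 = 0.000196 + 0.004356 = 0.004552.
  gamma(0) = 2 * (1 + 0.004552) = 2 * 1.004552 = 2.009104, which rounds to 2.0091.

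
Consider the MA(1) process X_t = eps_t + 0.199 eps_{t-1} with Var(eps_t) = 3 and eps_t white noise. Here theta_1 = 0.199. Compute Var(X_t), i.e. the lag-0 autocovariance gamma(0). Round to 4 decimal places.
\gamma(0) = 3.1188

For an MA(q) process X_t = eps_t + sum_i theta_i eps_{t-i} with
Var(eps_t) = sigma^2, the variance is
  gamma(0) = sigma^2 * (1 + sum_i theta_i^2).
  sum_i theta_i^2 = (0.199)^2 = 0.039601.
  gamma(0) = 3 * (1 + 0.039601) = 3 * 1.039601 = 3.118803, which rounds to 3.1188.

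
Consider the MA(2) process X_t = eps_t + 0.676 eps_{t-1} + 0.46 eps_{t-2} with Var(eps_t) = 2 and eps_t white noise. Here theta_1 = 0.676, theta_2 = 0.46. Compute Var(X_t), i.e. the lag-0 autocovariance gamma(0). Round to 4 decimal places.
\gamma(0) = 3.3372

For an MA(q) process X_t = eps_t + sum_i theta_i eps_{t-i} with
Var(eps_t) = sigma^2, the variance is
  gamma(0) = sigma^2 * (1 + sum_i theta_i^2).
  sum_i theta_i^2 = (0.676)^2 + (0.46)^2 = 0.456976 + 0.2116 = 0.668576.
  gamma(0) = 2 * (1 + 0.668576) = 2 * 1.668576 = 3.337152, which rounds to 3.3372.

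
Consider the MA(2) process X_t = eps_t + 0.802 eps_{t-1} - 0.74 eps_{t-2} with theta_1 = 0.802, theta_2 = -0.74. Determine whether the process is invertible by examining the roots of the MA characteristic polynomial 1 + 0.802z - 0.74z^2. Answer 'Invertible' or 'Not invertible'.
\text{Not invertible}

The MA(q) characteristic polynomial is P(z) = 1 + 0.802z - 0.74z^2.
Invertibility requires all roots to lie outside the unit circle, i.e. |z| > 1 for every root.
Set 1 + (0.802) z + (-0.74) z^2 = 0, i.e. a z^2 + b z + c = 0 with a = -0.74, b = 0.802, c = 1.
Discriminant D = b^2 - 4ac = (0.802)^2 - 4*(-0.74)*1 = 0.643204 - (-2.96) = 3.603204.
D >= 0, so the roots are real: z = (-b +/- sqrt(D)) / (2a) = (-0.802 +/- 1.898211) / (-1.48).
  z_1 = (-0.802 + 1.898211) / (-1.48) = -0.7407,   |z_1| = 0.7407.
  z_2 = (-0.802 - 1.898211) / (-1.48) = 1.8245,   |z_2| = 1.8245.
Moduli of all roots: 0.7407, 1.8245.
All moduli strictly greater than 1? No.
Verdict: Not invertible.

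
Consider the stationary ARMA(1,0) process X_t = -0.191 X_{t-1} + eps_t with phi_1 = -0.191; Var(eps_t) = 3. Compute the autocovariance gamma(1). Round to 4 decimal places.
\gamma(1) = -0.5947

Multiply the model equation by X_{t-k} and take expectations. With theta_0 = psi_0 = 1 and psi_j the MA(infinity) weights, this gives
  gamma(k) - sum_i phi_i gamma(k-i) = c_k,
  c_k = sigma^2 * sum_{j=k..q} theta_j psi_{j-k}   (c_k = 0 for k > q),
using gamma(-m) = gamma(m).
Pure AR (q = 0): c_0 = sigma^2 = 3, c_k = 0 for k >= 1.
Equations for k = 0 and k = 1 (AR order 1):
  gamma(0) = phi_1 gamma(1) + c_0
  gamma(1) = phi_1 gamma(0) + c_1
Substituting the second into the first: gamma(0) (1 - phi_1^2) = c_0 + phi_1 c_1, so
  gamma(0) = c_0 / (1 - phi_1^2) = 3 / (1 - (-0.191)^2) = 3 / 0.963519 = 3.113587.
  gamma(1) = phi_1 gamma(0) = (-0.191)(3.113587) = -0.594695.
Therefore gamma(1) = -0.5947 (to 4 decimal places).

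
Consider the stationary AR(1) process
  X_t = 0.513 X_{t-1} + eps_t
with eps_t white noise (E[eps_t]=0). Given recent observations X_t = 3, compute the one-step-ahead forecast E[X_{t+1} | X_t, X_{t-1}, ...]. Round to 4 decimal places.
E[X_{t+1} \mid \mathcal F_t] = 1.5390

For an AR(p) model X_t = c + sum_i phi_i X_{t-i} + eps_t, the
one-step-ahead conditional mean is
  E[X_{t+1} | X_t, ...] = c + sum_i phi_i X_{t+1-i}.
Substitute known values:
  E[X_{t+1} | ...] = (0.513) * (3)
                   = 1.5390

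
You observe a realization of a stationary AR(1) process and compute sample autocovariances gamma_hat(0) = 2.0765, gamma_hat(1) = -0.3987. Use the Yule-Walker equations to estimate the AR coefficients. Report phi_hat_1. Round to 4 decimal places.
\hat\phi_{1} = -0.1920

The Yule-Walker equations for an AR(p) process read, in matrix form,
  Gamma_p phi = r_p,   with   (Gamma_p)_{ij} = gamma(|i - j|),
                       (r_p)_i = gamma(i),   i,j = 1..p.
Substitute the sample gammas (Toeplitz matrix and right-hand side of size 1):
  Gamma_p = [[2.0765]]
  r_p     = [-0.3987]
With p = 1 this is the single equation gamma(0) phi_1 = gamma(1):
  phi_hat_1 = gamma(1) / gamma(0) = -0.3987 / 2.0765 = -0.1920.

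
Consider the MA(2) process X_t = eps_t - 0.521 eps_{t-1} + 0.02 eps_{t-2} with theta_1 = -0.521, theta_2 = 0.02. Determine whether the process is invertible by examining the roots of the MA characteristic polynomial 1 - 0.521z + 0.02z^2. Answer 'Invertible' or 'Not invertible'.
\text{Invertible}

The MA(q) characteristic polynomial is P(z) = 1 - 0.521z + 0.02z^2.
Invertibility requires all roots to lie outside the unit circle, i.e. |z| > 1 for every root.
Set 1 + (-0.521) z + (0.02) z^2 = 0, i.e. a z^2 + b z + c = 0 with a = 0.02, b = -0.521, c = 1.
Discriminant D = b^2 - 4ac = (-0.521)^2 - 4*(0.02)*1 = 0.271441 - (0.08) = 0.191441.
D >= 0, so the roots are real: z = (-b +/- sqrt(D)) / (2a) = (0.521 +/- 0.43754) / (0.04).
  z_1 = (0.521 + 0.43754) / (0.04) = 23.9635,   |z_1| = 23.9635.
  z_2 = (0.521 - 0.43754) / (0.04) = 2.0865,   |z_2| = 2.0865.
Moduli of all roots: 23.9635, 2.0865.
All moduli strictly greater than 1? Yes.
Verdict: Invertible.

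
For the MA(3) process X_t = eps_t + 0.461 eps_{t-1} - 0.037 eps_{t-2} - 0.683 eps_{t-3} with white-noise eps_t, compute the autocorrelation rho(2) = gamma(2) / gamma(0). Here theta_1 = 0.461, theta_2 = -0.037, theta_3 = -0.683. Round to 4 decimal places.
\rho(2) = -0.2094

For an MA(q) process with theta_0 = 1, the autocovariance is
  gamma(k) = sigma^2 * sum_{i=0..q-k} theta_i * theta_{i+k},
and rho(k) = gamma(k) / gamma(0). Sigma^2 cancels.
  numerator   = (1)*(-0.037) + (0.461)*(-0.683) = -0.351863.
  denominator = (1)^2 + (0.461)^2 + (-0.037)^2 + (-0.683)^2 = 1.680379.
  rho(2) = -0.351863 / 1.680379 = -0.2094.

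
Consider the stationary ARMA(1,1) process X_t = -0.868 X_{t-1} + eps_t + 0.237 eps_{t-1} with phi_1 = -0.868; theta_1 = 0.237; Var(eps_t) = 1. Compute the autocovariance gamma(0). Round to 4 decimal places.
\gamma(0) = 2.6148

Multiply the model equation by X_{t-k} and take expectations. With theta_0 = psi_0 = 1 and psi_j the MA(infinity) weights, this gives
  gamma(k) - sum_i phi_i gamma(k-i) = c_k,
  c_k = sigma^2 * sum_{j=k..q} theta_j psi_{j-k}   (c_k = 0 for k > q),
using gamma(-m) = gamma(m).
psi-weights needed (psi_j = theta_j + sum_i phi_i psi_{j-i}):
  psi_1 = theta_1 + phi_1 = 0.237 + (-0.868) = -0.631
Right-hand sides:
  c_0 = sigma^2 (1 + theta_1 psi_1) = 1 * (1 + (0.237)(-0.631)) = 1 * 0.850453 = 0.850453
  c_1 = sigma^2 theta_1 = 1 * (0.237) = 0.237
  c_2 = 0
Equations for k = 0 and k = 1 (AR order 1):
  gamma(0) = phi_1 gamma(1) + c_0
  gamma(1) = phi_1 gamma(0) + c_1
Substituting the second into the first: gamma(0) (1 - phi_1^2) = c_0 + phi_1 c_1, so
  gamma(0) = (c_0 + phi_1 c_1) / (1 - phi_1^2) = (0.850453 + (-0.868)(0.237)) / (1 - (-0.868)^2) = 0.644737 / 0.246576 = 2.61476.
Therefore gamma(0) = 2.6148 (to 4 decimal places).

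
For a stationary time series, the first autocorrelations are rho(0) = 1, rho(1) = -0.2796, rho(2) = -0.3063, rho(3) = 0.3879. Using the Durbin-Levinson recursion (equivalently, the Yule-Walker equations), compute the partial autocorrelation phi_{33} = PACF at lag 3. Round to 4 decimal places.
\phi_{33} = 0.1969

The PACF at lag k is phi_{kk}, the last component of the solution
to the Yule-Walker system G_k phi = r_k where
  (G_k)_{ij} = rho(|i - j|), (r_k)_i = rho(i), i,j = 1..k.
Equivalently, Durbin-Levinson gives phi_{kk} iteratively:
  phi_{11} = rho(1)
  phi_{kk} = [rho(k) - sum_{j=1..k-1} phi_{k-1,j} rho(k-j)]
            / [1 - sum_{j=1..k-1} phi_{k-1,j} rho(j)],
  phi_{k,j} = phi_{k-1,j} - phi_{kk} phi_{k-1,k-j},  j = 1..k-1.
Step k = 1:
  phi_11 = rho(1) = -0.2796.
Step k = 2:
  phi_22 = [rho(2) - phi_11 rho(1)] / [1 - phi_11 rho(1)] = [-0.3063 - (-0.2796)(-0.2796)] / [1 - (-0.2796)(-0.2796)]
         = -0.38447616 / 0.92182384 = -0.417082.
  Update: phi_21 = phi_11 - phi_22 phi_11 = -0.2796 - (-0.417082)(-0.2796) = -0.396216.
Step k = 3:
  phi_33 = [rho(3) - phi_21 rho(2) - phi_22 rho(1)] / [1 - phi_21 rho(1) - phi_22 rho(2)]
    numerator   = 0.3879 - (-0.396216)(-0.3063) - (-0.417082)(-0.2796) = 0.14992286
    denominator = 1 - (-0.396216)(-0.2796) - (-0.417082)(-0.3063) = 0.76146574
  phi_33 = 0.14992286 / 0.76146574 = 0.1969.
Therefore phi_{33} = 0.1969.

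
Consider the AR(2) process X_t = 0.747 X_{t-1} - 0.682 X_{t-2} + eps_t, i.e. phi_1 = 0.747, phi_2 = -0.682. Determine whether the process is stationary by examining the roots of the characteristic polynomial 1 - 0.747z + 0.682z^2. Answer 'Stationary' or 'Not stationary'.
\text{Stationary}

The AR(p) characteristic polynomial is P(z) = 1 - 0.747z + 0.682z^2.
Stationarity requires all roots to lie outside the unit circle, i.e. |z| > 1 for every root.
Set 1 + (-0.747) z + (0.682) z^2 = 0, i.e. a z^2 + b z + c = 0 with a = 0.682, b = -0.747, c = 1.
Discriminant D = b^2 - 4ac = (-0.747)^2 - 4*(0.682)*1 = 0.558009 - (2.728) = -2.169991.
D < 0, so the roots are the complex-conjugate pair z = (-b +/- i sqrt(-D)) / (2a) = 0.5477 +/- 1.08i.
For a conjugate pair |z|^2 = z * conj(z) = (product of roots) = c/a = 1/(0.682) = 1.466276, so |z| = sqrt(1.466276) = 1.2109 for both roots.
Moduli of all roots: 1.2109, 1.2109.
All moduli strictly greater than 1? Yes.
Verdict: Stationary.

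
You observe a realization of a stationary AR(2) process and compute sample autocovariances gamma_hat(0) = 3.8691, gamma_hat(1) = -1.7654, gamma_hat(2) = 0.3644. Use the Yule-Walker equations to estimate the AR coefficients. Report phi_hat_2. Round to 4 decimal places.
\hat\phi_{2} = -0.1440

The Yule-Walker equations for an AR(p) process read, in matrix form,
  Gamma_p phi = r_p,   with   (Gamma_p)_{ij} = gamma(|i - j|),
                       (r_p)_i = gamma(i),   i,j = 1..p.
Substitute the sample gammas (Toeplitz matrix and right-hand side of size 2):
  Gamma_p = [[3.8691, -1.7654], [-1.7654, 3.8691]]
  r_p     = [-1.7654, 0.3644]
Written out:
  3.8691 phi_1 - 1.7654 phi_2 = -1.7654
  -1.7654 phi_1 + 3.8691 phi_2 = 0.3644
Solve by Cramer's rule:
  det = gamma(0)^2 - gamma(1)^2 = (3.8691)^2 - (-1.7654)^2 = 14.96993481 - 3.11663716 = 11.85329765
  phi_hat_1 = [gamma(1) gamma(0) - gamma(1) gamma(2)] / det = [(-1.7654)(3.8691) - (-1.7654)(0.3644)] / 11.85329765 = -6.18719738 / 11.85329765 = -0.522
  phi_hat_2 = [gamma(0) gamma(2) - gamma(1)^2] / det = [(3.8691)(0.3644) - (-1.7654)^2] / 11.85329765 = -1.70673712 / 11.85329765 = -0.144
So phi_hat = [-0.5220, -0.1440].
Therefore phi_hat_2 = -0.1440.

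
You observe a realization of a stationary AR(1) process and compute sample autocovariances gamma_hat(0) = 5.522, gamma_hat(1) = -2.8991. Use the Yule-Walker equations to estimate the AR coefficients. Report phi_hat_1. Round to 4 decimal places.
\hat\phi_{1} = -0.5250

The Yule-Walker equations for an AR(p) process read, in matrix form,
  Gamma_p phi = r_p,   with   (Gamma_p)_{ij} = gamma(|i - j|),
                       (r_p)_i = gamma(i),   i,j = 1..p.
Substitute the sample gammas (Toeplitz matrix and right-hand side of size 1):
  Gamma_p = [[5.522]]
  r_p     = [-2.8991]
With p = 1 this is the single equation gamma(0) phi_1 = gamma(1):
  phi_hat_1 = gamma(1) / gamma(0) = -2.8991 / 5.522 = -0.5250.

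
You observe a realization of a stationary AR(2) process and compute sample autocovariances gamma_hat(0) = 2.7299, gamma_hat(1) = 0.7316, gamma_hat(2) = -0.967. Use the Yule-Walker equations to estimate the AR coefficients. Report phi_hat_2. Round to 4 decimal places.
\hat\phi_{2} = -0.4590

The Yule-Walker equations for an AR(p) process read, in matrix form,
  Gamma_p phi = r_p,   with   (Gamma_p)_{ij} = gamma(|i - j|),
                       (r_p)_i = gamma(i),   i,j = 1..p.
Substitute the sample gammas (Toeplitz matrix and right-hand side of size 2):
  Gamma_p = [[2.7299, 0.7316], [0.7316, 2.7299]]
  r_p     = [0.7316, -0.967]
Written out:
  2.7299 phi_1 + 0.7316 phi_2 = 0.7316
  0.7316 phi_1 + 2.7299 phi_2 = -0.967
Solve by Cramer's rule:
  det = gamma(0)^2 - gamma(1)^2 = (2.7299)^2 - (0.7316)^2 = 7.45235401 - 0.53523856 = 6.91711545
  phi_hat_1 = [gamma(1) gamma(0) - gamma(1) gamma(2)] / det = [(0.7316)(2.7299) - (0.7316)(-0.967)] / 6.91711545 = 2.70465204 / 6.91711545 = 0.391
  phi_hat_2 = [gamma(0) gamma(2) - gamma(1)^2] / det = [(2.7299)(-0.967) - (0.7316)^2] / 6.91711545 = -3.17505186 / 6.91711545 = -0.459
So phi_hat = [0.3910, -0.4590].
Therefore phi_hat_2 = -0.4590.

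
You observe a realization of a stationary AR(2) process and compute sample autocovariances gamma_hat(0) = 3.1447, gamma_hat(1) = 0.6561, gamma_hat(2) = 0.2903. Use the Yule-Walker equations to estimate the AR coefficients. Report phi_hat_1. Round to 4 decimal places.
\hat\phi_{1} = 0.1980

The Yule-Walker equations for an AR(p) process read, in matrix form,
  Gamma_p phi = r_p,   with   (Gamma_p)_{ij} = gamma(|i - j|),
                       (r_p)_i = gamma(i),   i,j = 1..p.
Substitute the sample gammas (Toeplitz matrix and right-hand side of size 2):
  Gamma_p = [[3.1447, 0.6561], [0.6561, 3.1447]]
  r_p     = [0.6561, 0.2903]
Written out:
  3.1447 phi_1 + 0.6561 phi_2 = 0.6561
  0.6561 phi_1 + 3.1447 phi_2 = 0.2903
Solve by Cramer's rule:
  det = gamma(0)^2 - gamma(1)^2 = (3.1447)^2 - (0.6561)^2 = 9.88913809 - 0.43046721 = 9.45867088
  phi_hat_1 = [gamma(1) gamma(0) - gamma(1) gamma(2)] / det = [(0.6561)(3.1447) - (0.6561)(0.2903)] / 9.45867088 = 1.87277184 / 9.45867088 = 0.198
  phi_hat_2 = [gamma(0) gamma(2) - gamma(1)^2] / det = [(3.1447)(0.2903) - (0.6561)^2] / 9.45867088 = 0.4824392 / 9.45867088 = 0.051
So phi_hat = [0.1980, 0.0510].
Therefore phi_hat_1 = 0.1980.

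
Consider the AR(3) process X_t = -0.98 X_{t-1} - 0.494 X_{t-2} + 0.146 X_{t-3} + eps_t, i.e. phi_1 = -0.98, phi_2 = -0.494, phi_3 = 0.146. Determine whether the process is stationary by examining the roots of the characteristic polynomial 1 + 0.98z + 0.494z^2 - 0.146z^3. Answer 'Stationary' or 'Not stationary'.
\text{Stationary}

The AR(p) characteristic polynomial is P(z) = 1 + 0.98z + 0.494z^2 - 0.146z^3.
Stationarity requires all roots to lie outside the unit circle, i.e. |z| > 1 for every root.
Degree 3: look for a simple real root z0 first, then factor out (1 - z/z0) and solve the remaining quadratic.
Testing z0 = 5: P(5) = 1 + (0.98)(5) + (0.494)(5)^2 + (-0.146)(5)^3
  = 1 + (4.9) + (12.35) + (-18.25) = 0.  So z_0 = 5 is a root, |z_0| = 5.
Divide out the factor (1 - 0.2 z) = (1 - z/z0) (since 1/z0 = 0.2):
  P(z) = (1 - 0.2 z)(1 + (1.18) z + (0.73) z^2)
  [check: z-coef 1.18 - (0.2) = 0.98; z^2-coef 0.73 - (0.2)(1.18) = 0.494; z^3-coef -(0.2)(0.73) = -0.146.]
Remaining roots from the quadratic factor 1 + (1.18) z + (0.73) z^2:
  Set 1 + (1.18) z + (0.73) z^2 = 0, i.e. a z^2 + b z + c = 0 with a = 0.73, b = 1.18, c = 1.
  Discriminant D = b^2 - 4ac = (1.18)^2 - 4*(0.73)*1 = 1.3924 - (2.92) = -1.5276.
  D < 0, so the roots are the complex-conjugate pair z = (-b +/- i sqrt(-D)) / (2a) = -0.8082 +/- 0.8465i.
  For a conjugate pair |z|^2 = z * conj(z) = (product of roots) = c/a = 1/(0.73) = 1.369863, so |z| = sqrt(1.369863) = 1.1704 for both roots.
Moduli of all roots: 5.0000, 1.1704, 1.1704.
All moduli strictly greater than 1? Yes.
Verdict: Stationary.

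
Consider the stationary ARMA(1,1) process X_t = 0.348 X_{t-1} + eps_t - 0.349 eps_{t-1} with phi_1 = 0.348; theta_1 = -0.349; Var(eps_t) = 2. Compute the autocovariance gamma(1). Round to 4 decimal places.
\gamma(1) = -0.0020

Multiply the model equation by X_{t-k} and take expectations. With theta_0 = psi_0 = 1 and psi_j the MA(infinity) weights, this gives
  gamma(k) - sum_i phi_i gamma(k-i) = c_k,
  c_k = sigma^2 * sum_{j=k..q} theta_j psi_{j-k}   (c_k = 0 for k > q),
using gamma(-m) = gamma(m).
psi-weights needed (psi_j = theta_j + sum_i phi_i psi_{j-i}):
  psi_1 = theta_1 + phi_1 = -0.349 + (0.348) = -0.001
Right-hand sides:
  c_0 = sigma^2 (1 + theta_1 psi_1) = 2 * (1 + (-0.349)(-0.001)) = 2 * 1.000349 = 2.000698
  c_1 = sigma^2 theta_1 = 2 * (-0.349) = -0.698
  c_2 = 0
Equations for k = 0 and k = 1 (AR order 1):
  gamma(0) = phi_1 gamma(1) + c_0
  gamma(1) = phi_1 gamma(0) + c_1
Substituting the second into the first: gamma(0) (1 - phi_1^2) = c_0 + phi_1 c_1, so
  gamma(0) = (c_0 + phi_1 c_1) / (1 - phi_1^2) = (2.000698 + (0.348)(-0.698)) / (1 - (0.348)^2) = 1.757794 / 0.878896 = 2.000002.
  gamma(1) = phi_1 gamma(0) + c_1 = (0.348)(2.000002) + (-0.698) = -0.001999.
Therefore gamma(1) = -0.0020 (to 4 decimal places).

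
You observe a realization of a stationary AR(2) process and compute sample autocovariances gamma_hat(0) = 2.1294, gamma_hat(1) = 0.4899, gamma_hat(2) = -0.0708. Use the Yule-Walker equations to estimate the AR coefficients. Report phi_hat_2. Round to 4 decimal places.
\hat\phi_{2} = -0.0910

The Yule-Walker equations for an AR(p) process read, in matrix form,
  Gamma_p phi = r_p,   with   (Gamma_p)_{ij} = gamma(|i - j|),
                       (r_p)_i = gamma(i),   i,j = 1..p.
Substitute the sample gammas (Toeplitz matrix and right-hand side of size 2):
  Gamma_p = [[2.1294, 0.4899], [0.4899, 2.1294]]
  r_p     = [0.4899, -0.0708]
Written out:
  2.1294 phi_1 + 0.4899 phi_2 = 0.4899
  0.4899 phi_1 + 2.1294 phi_2 = -0.0708
Solve by Cramer's rule:
  det = gamma(0)^2 - gamma(1)^2 = (2.1294)^2 - (0.4899)^2 = 4.53434436 - 0.24000201 = 4.29434235
  phi_hat_1 = [gamma(1) gamma(0) - gamma(1) gamma(2)] / det = [(0.4899)(2.1294) - (0.4899)(-0.0708)] / 4.29434235 = 1.07787798 / 4.29434235 = 0.251
  phi_hat_2 = [gamma(0) gamma(2) - gamma(1)^2] / det = [(2.1294)(-0.0708) - (0.4899)^2] / 4.29434235 = -0.39076353 / 4.29434235 = -0.091
So phi_hat = [0.2510, -0.0910].
Therefore phi_hat_2 = -0.0910.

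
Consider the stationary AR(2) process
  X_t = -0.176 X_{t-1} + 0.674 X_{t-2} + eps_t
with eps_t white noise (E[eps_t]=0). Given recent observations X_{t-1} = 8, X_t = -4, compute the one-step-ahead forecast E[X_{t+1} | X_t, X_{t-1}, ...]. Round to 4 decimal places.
E[X_{t+1} \mid \mathcal F_t] = 6.0960

For an AR(p) model X_t = c + sum_i phi_i X_{t-i} + eps_t, the
one-step-ahead conditional mean is
  E[X_{t+1} | X_t, ...] = c + sum_i phi_i X_{t+1-i}.
Substitute known values:
  E[X_{t+1} | ...] = (-0.176) * (-4) + (0.674) * (8)
                   = 6.0960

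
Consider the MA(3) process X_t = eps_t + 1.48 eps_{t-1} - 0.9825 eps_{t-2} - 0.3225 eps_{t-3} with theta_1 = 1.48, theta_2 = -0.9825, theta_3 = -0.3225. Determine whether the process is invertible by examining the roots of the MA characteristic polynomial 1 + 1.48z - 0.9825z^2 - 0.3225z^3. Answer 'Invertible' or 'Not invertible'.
\text{Not invertible}

The MA(q) characteristic polynomial is P(z) = 1 + 1.48z - 0.9825z^2 - 0.3225z^3.
Invertibility requires all roots to lie outside the unit circle, i.e. |z| > 1 for every root.
Degree 3: look for a simple real root z0 first, then factor out (1 - z/z0) and solve the remaining quadratic.
Testing z0 = -4: P(-4) = 1 + (1.48)(-4) + (-0.9825)(-4)^2 + (-0.3225)(-4)^3
  = 1 + (-5.92) + (-15.72) + (20.64) = 0.  So z_0 = -4 is a root, |z_0| = 4.
Divide out the factor (1 + 0.25 z) = (1 - z/z0) (since 1/z0 = -0.25):
  P(z) = (1 + 0.25 z)(1 + (1.23) z + (-1.29) z^2)
  [check: z-coef 1.23 - (-0.25) = 1.48; z^2-coef -1.29 - (-0.25)(1.23) = -0.9825; z^3-coef -(-0.25)(-1.29) = -0.3225.]
Remaining roots from the quadratic factor 1 + (1.23) z + (-1.29) z^2:
  Set 1 + (1.23) z + (-1.29) z^2 = 0, i.e. a z^2 + b z + c = 0 with a = -1.29, b = 1.23, c = 1.
  Discriminant D = b^2 - 4ac = (1.23)^2 - 4*(-1.29)*1 = 1.5129 - (-5.16) = 6.6729.
  D >= 0, so the roots are real: z = (-b +/- sqrt(D)) / (2a) = (-1.23 +/- 2.583196) / (-2.58).
    z_1 = (-1.23 + 2.583196) / (-2.58) = -0.5245,   |z_1| = 0.5245.
    z_2 = (-1.23 - 2.583196) / (-2.58) = 1.478,   |z_2| = 1.478.
Moduli of all roots: 4.0000, 0.5245, 1.4780.
All moduli strictly greater than 1? No.
Verdict: Not invertible.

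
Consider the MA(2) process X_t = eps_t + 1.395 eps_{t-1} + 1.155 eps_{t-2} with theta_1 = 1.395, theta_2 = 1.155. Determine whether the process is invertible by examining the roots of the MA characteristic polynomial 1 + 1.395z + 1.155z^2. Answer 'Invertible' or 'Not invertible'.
\text{Not invertible}

The MA(q) characteristic polynomial is P(z) = 1 + 1.395z + 1.155z^2.
Invertibility requires all roots to lie outside the unit circle, i.e. |z| > 1 for every root.
Set 1 + (1.395) z + (1.155) z^2 = 0, i.e. a z^2 + b z + c = 0 with a = 1.155, b = 1.395, c = 1.
Discriminant D = b^2 - 4ac = (1.395)^2 - 4*(1.155)*1 = 1.946025 - (4.62) = -2.673975.
D < 0, so the roots are the complex-conjugate pair z = (-b +/- i sqrt(-D)) / (2a) = -0.6039 +/- 0.7079i.
For a conjugate pair |z|^2 = z * conj(z) = (product of roots) = c/a = 1/(1.155) = 0.865801, so |z| = sqrt(0.865801) = 0.9305 for both roots.
Moduli of all roots: 0.9305, 0.9305.
All moduli strictly greater than 1? No.
Verdict: Not invertible.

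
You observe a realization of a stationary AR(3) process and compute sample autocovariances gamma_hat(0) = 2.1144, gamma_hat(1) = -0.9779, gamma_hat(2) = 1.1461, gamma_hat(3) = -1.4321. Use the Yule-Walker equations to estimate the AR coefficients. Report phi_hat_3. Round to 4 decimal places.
\hat\phi_{3} = -0.5210

The Yule-Walker equations for an AR(p) process read, in matrix form,
  Gamma_p phi = r_p,   with   (Gamma_p)_{ij} = gamma(|i - j|),
                       (r_p)_i = gamma(i),   i,j = 1..p.
Substitute the sample gammas (Toeplitz matrix and right-hand side of size 3):
  Gamma_p = [[2.1144, -0.9779, 1.1461], [-0.9779, 2.1144, -0.9779], [1.1461, -0.9779, 2.1144]]
  r_p     = [-0.9779, 1.1461, -1.4321]
Written out (R1..R3):
  (R1) 2.1144 phi_1 - 0.9779 phi_2 + 1.1461 phi_3 = -0.9779
  (R2) -0.9779 phi_1 + 2.1144 phi_2 - 0.9779 phi_3 = 1.1461
  (R3) 1.1461 phi_1 - 0.9779 phi_2 + 2.1144 phi_3 = -1.4321
Gaussian elimination:
  R2 <- R2 - (-0.9779/2.1144) R1 = R2 - (-0.462495) R1:  1.662126 phi_2 - 0.447834 phi_3 = 0.693826
  R3 <- R3 - (1.1461/2.1144) R1 = R3 - (0.542045) R1:  -0.447834 phi_2 + 1.493162 phi_3 = -0.902034
  R3 <- R3 - (-0.447834/1.662126) R2 = R3 - (-0.269435) R2:  1.3725 phi_3 = -0.715093
Back-substitution:
  phi_hat_3 = -0.715093 / 1.3725 = -0.521015
  phi_hat_2 = (0.693826 - (-0.447834)(-0.521015)) / 1.662126 = 0.277053
  phi_hat_1 = (-0.9779 - (-0.9779)(0.277053) - (1.1461)(-0.521015)) / 2.1144 = -0.051946
So phi_hat = [-0.0519, 0.2771, -0.5210].
Therefore phi_hat_3 = -0.5210.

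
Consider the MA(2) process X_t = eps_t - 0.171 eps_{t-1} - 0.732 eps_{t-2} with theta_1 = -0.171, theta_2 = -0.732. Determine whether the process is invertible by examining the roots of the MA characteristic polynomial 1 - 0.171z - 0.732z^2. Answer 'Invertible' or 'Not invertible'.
\text{Invertible}

The MA(q) characteristic polynomial is P(z) = 1 - 0.171z - 0.732z^2.
Invertibility requires all roots to lie outside the unit circle, i.e. |z| > 1 for every root.
Set 1 + (-0.171) z + (-0.732) z^2 = 0, i.e. a z^2 + b z + c = 0 with a = -0.732, b = -0.171, c = 1.
Discriminant D = b^2 - 4ac = (-0.171)^2 - 4*(-0.732)*1 = 0.029241 - (-2.928) = 2.957241.
D >= 0, so the roots are real: z = (-b +/- sqrt(D)) / (2a) = (0.171 +/- 1.719663) / (-1.464).
  z_1 = (0.171 + 1.719663) / (-1.464) = -1.2914,   |z_1| = 1.2914.
  z_2 = (0.171 - 1.719663) / (-1.464) = 1.0578,   |z_2| = 1.0578.
Moduli of all roots: 1.2914, 1.0578.
All moduli strictly greater than 1? Yes.
Verdict: Invertible.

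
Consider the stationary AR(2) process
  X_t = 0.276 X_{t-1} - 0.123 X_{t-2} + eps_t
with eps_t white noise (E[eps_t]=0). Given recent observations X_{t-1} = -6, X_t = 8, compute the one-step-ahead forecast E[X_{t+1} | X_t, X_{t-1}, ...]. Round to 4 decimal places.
E[X_{t+1} \mid \mathcal F_t] = 2.9460

For an AR(p) model X_t = c + sum_i phi_i X_{t-i} + eps_t, the
one-step-ahead conditional mean is
  E[X_{t+1} | X_t, ...] = c + sum_i phi_i X_{t+1-i}.
Substitute known values:
  E[X_{t+1} | ...] = (0.276) * (8) + (-0.123) * (-6)
                   = 2.9460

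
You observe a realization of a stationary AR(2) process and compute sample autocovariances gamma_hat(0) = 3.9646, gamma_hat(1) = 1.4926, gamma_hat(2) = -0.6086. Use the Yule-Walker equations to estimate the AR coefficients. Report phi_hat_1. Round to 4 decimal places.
\hat\phi_{1} = 0.5060

The Yule-Walker equations for an AR(p) process read, in matrix form,
  Gamma_p phi = r_p,   with   (Gamma_p)_{ij} = gamma(|i - j|),
                       (r_p)_i = gamma(i),   i,j = 1..p.
Substitute the sample gammas (Toeplitz matrix and right-hand side of size 2):
  Gamma_p = [[3.9646, 1.4926], [1.4926, 3.9646]]
  r_p     = [1.4926, -0.6086]
Written out:
  3.9646 phi_1 + 1.4926 phi_2 = 1.4926
  1.4926 phi_1 + 3.9646 phi_2 = -0.6086
Solve by Cramer's rule:
  det = gamma(0)^2 - gamma(1)^2 = (3.9646)^2 - (1.4926)^2 = 15.71805316 - 2.22785476 = 13.4901984
  phi_hat_1 = [gamma(1) gamma(0) - gamma(1) gamma(2)] / det = [(1.4926)(3.9646) - (1.4926)(-0.6086)] / 13.4901984 = 6.82595832 / 13.4901984 = 0.506
  phi_hat_2 = [gamma(0) gamma(2) - gamma(1)^2] / det = [(3.9646)(-0.6086) - (1.4926)^2] / 13.4901984 = -4.64071032 / 13.4901984 = -0.344
So phi_hat = [0.5060, -0.3440].
Therefore phi_hat_1 = 0.5060.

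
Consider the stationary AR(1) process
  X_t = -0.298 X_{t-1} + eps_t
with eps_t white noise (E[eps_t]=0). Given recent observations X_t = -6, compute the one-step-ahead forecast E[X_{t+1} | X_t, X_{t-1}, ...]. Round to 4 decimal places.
E[X_{t+1} \mid \mathcal F_t] = 1.7880

For an AR(p) model X_t = c + sum_i phi_i X_{t-i} + eps_t, the
one-step-ahead conditional mean is
  E[X_{t+1} | X_t, ...] = c + sum_i phi_i X_{t+1-i}.
Substitute known values:
  E[X_{t+1} | ...] = (-0.298) * (-6)
                   = 1.7880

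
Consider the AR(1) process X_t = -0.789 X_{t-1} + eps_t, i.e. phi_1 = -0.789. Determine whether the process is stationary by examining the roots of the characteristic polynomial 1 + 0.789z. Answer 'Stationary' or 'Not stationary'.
\text{Stationary}

The AR(p) characteristic polynomial is P(z) = 1 + 0.789z.
Stationarity requires all roots to lie outside the unit circle, i.e. |z| > 1 for every root.
This is linear in z: 1 + (0.789) z = 0  =>  z = -1/(0.789) = -1.267427,  |z| = 1.267427.
Moduli of all roots: 1.2674.
All moduli strictly greater than 1? Yes.
Verdict: Stationary.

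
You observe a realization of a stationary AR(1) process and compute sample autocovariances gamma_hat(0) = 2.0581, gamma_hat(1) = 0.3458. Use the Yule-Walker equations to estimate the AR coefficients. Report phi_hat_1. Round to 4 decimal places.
\hat\phi_{1} = 0.1680

The Yule-Walker equations for an AR(p) process read, in matrix form,
  Gamma_p phi = r_p,   with   (Gamma_p)_{ij} = gamma(|i - j|),
                       (r_p)_i = gamma(i),   i,j = 1..p.
Substitute the sample gammas (Toeplitz matrix and right-hand side of size 1):
  Gamma_p = [[2.0581]]
  r_p     = [0.3458]
With p = 1 this is the single equation gamma(0) phi_1 = gamma(1):
  phi_hat_1 = gamma(1) / gamma(0) = 0.3458 / 2.0581 = 0.1680.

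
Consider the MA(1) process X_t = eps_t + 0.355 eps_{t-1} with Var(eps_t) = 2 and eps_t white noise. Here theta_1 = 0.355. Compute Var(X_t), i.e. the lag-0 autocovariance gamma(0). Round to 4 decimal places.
\gamma(0) = 2.2521

For an MA(q) process X_t = eps_t + sum_i theta_i eps_{t-i} with
Var(eps_t) = sigma^2, the variance is
  gamma(0) = sigma^2 * (1 + sum_i theta_i^2).
  sum_i theta_i^2 = (0.355)^2 = 0.126025.
  gamma(0) = 2 * (1 + 0.126025) = 2 * 1.126025 = 2.25205, which rounds to 2.2521.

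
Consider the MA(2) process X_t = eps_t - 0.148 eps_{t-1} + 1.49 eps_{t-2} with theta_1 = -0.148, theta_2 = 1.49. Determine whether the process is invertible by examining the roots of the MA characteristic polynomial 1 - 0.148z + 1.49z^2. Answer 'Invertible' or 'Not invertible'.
\text{Not invertible}

The MA(q) characteristic polynomial is P(z) = 1 - 0.148z + 1.49z^2.
Invertibility requires all roots to lie outside the unit circle, i.e. |z| > 1 for every root.
Set 1 + (-0.148) z + (1.49) z^2 = 0, i.e. a z^2 + b z + c = 0 with a = 1.49, b = -0.148, c = 1.
Discriminant D = b^2 - 4ac = (-0.148)^2 - 4*(1.49)*1 = 0.021904 - (5.96) = -5.938096.
D < 0, so the roots are the complex-conjugate pair z = (-b +/- i sqrt(-D)) / (2a) = 0.0497 +/- 0.8177i.
For a conjugate pair |z|^2 = z * conj(z) = (product of roots) = c/a = 1/(1.49) = 0.671141, so |z| = sqrt(0.671141) = 0.8192 for both roots.
Moduli of all roots: 0.8192, 0.8192.
All moduli strictly greater than 1? No.
Verdict: Not invertible.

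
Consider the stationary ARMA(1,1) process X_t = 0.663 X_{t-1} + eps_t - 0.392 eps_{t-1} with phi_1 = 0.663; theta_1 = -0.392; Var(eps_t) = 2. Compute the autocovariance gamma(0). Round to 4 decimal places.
\gamma(0) = 2.2621

Multiply the model equation by X_{t-k} and take expectations. With theta_0 = psi_0 = 1 and psi_j the MA(infinity) weights, this gives
  gamma(k) - sum_i phi_i gamma(k-i) = c_k,
  c_k = sigma^2 * sum_{j=k..q} theta_j psi_{j-k}   (c_k = 0 for k > q),
using gamma(-m) = gamma(m).
psi-weights needed (psi_j = theta_j + sum_i phi_i psi_{j-i}):
  psi_1 = theta_1 + phi_1 = -0.392 + (0.663) = 0.271
Right-hand sides:
  c_0 = sigma^2 (1 + theta_1 psi_1) = 2 * (1 + (-0.392)(0.271)) = 2 * 0.893768 = 1.787536
  c_1 = sigma^2 theta_1 = 2 * (-0.392) = -0.784
  c_2 = 0
Equations for k = 0 and k = 1 (AR order 1):
  gamma(0) = phi_1 gamma(1) + c_0
  gamma(1) = phi_1 gamma(0) + c_1
Substituting the second into the first: gamma(0) (1 - phi_1^2) = c_0 + phi_1 c_1, so
  gamma(0) = (c_0 + phi_1 c_1) / (1 - phi_1^2) = (1.787536 + (0.663)(-0.784)) / (1 - (0.663)^2) = 1.267744 / 0.560431 = 2.262088.
Therefore gamma(0) = 2.2621 (to 4 decimal places).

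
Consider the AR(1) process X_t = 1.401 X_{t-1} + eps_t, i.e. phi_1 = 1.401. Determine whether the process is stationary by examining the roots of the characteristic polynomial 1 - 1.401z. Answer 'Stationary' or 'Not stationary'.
\text{Not stationary}

The AR(p) characteristic polynomial is P(z) = 1 - 1.401z.
Stationarity requires all roots to lie outside the unit circle, i.e. |z| > 1 for every root.
This is linear in z: 1 + (-1.401) z = 0  =>  z = -1/(-1.401) = 0.713776,  |z| = 0.713776.
Moduli of all roots: 0.7138.
All moduli strictly greater than 1? No.
Verdict: Not stationary.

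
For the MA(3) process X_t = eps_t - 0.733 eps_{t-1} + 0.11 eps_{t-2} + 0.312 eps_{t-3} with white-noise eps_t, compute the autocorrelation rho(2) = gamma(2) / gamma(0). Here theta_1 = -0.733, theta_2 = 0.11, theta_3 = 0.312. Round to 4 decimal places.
\rho(2) = -0.0721

For an MA(q) process with theta_0 = 1, the autocovariance is
  gamma(k) = sigma^2 * sum_{i=0..q-k} theta_i * theta_{i+k},
and rho(k) = gamma(k) / gamma(0). Sigma^2 cancels.
  numerator   = (1)*(0.11) + (-0.733)*(0.312) = -0.118696.
  denominator = (1)^2 + (-0.733)^2 + (0.11)^2 + (0.312)^2 = 1.646733.
  rho(2) = -0.118696 / 1.646733 = -0.0721.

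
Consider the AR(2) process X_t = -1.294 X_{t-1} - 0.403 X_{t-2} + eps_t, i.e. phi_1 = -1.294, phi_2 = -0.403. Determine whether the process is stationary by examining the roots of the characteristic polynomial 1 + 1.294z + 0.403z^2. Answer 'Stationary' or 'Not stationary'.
\text{Stationary}

The AR(p) characteristic polynomial is P(z) = 1 + 1.294z + 0.403z^2.
Stationarity requires all roots to lie outside the unit circle, i.e. |z| > 1 for every root.
Set 1 + (1.294) z + (0.403) z^2 = 0, i.e. a z^2 + b z + c = 0 with a = 0.403, b = 1.294, c = 1.
Discriminant D = b^2 - 4ac = (1.294)^2 - 4*(0.403)*1 = 1.674436 - (1.612) = 0.062436.
D >= 0, so the roots are real: z = (-b +/- sqrt(D)) / (2a) = (-1.294 +/- 0.249872) / (0.806).
  z_1 = (-1.294 + 0.249872) / (0.806) = -1.2954,   |z_1| = 1.2954.
  z_2 = (-1.294 - 0.249872) / (0.806) = -1.9155,   |z_2| = 1.9155.
Moduli of all roots: 1.2954, 1.9155.
All moduli strictly greater than 1? Yes.
Verdict: Stationary.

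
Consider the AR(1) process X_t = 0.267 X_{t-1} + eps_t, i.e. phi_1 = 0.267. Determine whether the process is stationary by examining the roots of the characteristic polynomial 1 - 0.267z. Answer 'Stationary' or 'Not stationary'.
\text{Stationary}

The AR(p) characteristic polynomial is P(z) = 1 - 0.267z.
Stationarity requires all roots to lie outside the unit circle, i.e. |z| > 1 for every root.
This is linear in z: 1 + (-0.267) z = 0  =>  z = -1/(-0.267) = 3.745318,  |z| = 3.745318.
Moduli of all roots: 3.7453.
All moduli strictly greater than 1? Yes.
Verdict: Stationary.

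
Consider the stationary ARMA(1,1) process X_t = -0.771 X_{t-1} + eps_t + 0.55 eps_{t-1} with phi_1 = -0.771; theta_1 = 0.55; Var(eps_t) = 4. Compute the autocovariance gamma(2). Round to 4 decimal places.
\gamma(2) = 0.9679

Multiply the model equation by X_{t-k} and take expectations. With theta_0 = psi_0 = 1 and psi_j the MA(infinity) weights, this gives
  gamma(k) - sum_i phi_i gamma(k-i) = c_k,
  c_k = sigma^2 * sum_{j=k..q} theta_j psi_{j-k}   (c_k = 0 for k > q),
using gamma(-m) = gamma(m).
psi-weights needed (psi_j = theta_j + sum_i phi_i psi_{j-i}):
  psi_1 = theta_1 + phi_1 = 0.55 + (-0.771) = -0.221
Right-hand sides:
  c_0 = sigma^2 (1 + theta_1 psi_1) = 4 * (1 + (0.55)(-0.221)) = 4 * 0.87845 = 3.5138
  c_1 = sigma^2 theta_1 = 4 * (0.55) = 2.2
  c_2 = 0
Equations for k = 0 and k = 1 (AR order 1):
  gamma(0) = phi_1 gamma(1) + c_0
  gamma(1) = phi_1 gamma(0) + c_1
Substituting the second into the first: gamma(0) (1 - phi_1^2) = c_0 + phi_1 c_1, so
  gamma(0) = (c_0 + phi_1 c_1) / (1 - phi_1^2) = (3.5138 + (-0.771)(2.2)) / (1 - (-0.771)^2) = 1.8176 / 0.405559 = 4.481715.
  gamma(1) = phi_1 gamma(0) + c_1 = (-0.771)(4.481715) + (2.2) = -1.255403.
For k = 2 (> q): gamma(2) = phi_1 gamma(1) = (-0.771)(-1.255403) = 0.967915.
Therefore gamma(2) = 0.9679 (to 4 decimal places).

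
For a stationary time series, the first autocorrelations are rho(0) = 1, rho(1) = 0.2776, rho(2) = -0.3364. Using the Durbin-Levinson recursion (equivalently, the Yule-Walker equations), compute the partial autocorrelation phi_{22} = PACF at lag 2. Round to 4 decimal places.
\phi_{22} = -0.4480

The PACF at lag k is phi_{kk}, the last component of the solution
to the Yule-Walker system G_k phi = r_k where
  (G_k)_{ij} = rho(|i - j|), (r_k)_i = rho(i), i,j = 1..k.
Equivalently, Durbin-Levinson gives phi_{kk} iteratively:
  phi_{11} = rho(1)
  phi_{kk} = [rho(k) - sum_{j=1..k-1} phi_{k-1,j} rho(k-j)]
            / [1 - sum_{j=1..k-1} phi_{k-1,j} rho(j)],
  phi_{k,j} = phi_{k-1,j} - phi_{kk} phi_{k-1,k-j},  j = 1..k-1.
Step k = 1:
  phi_11 = rho(1) = 0.2776.
Step k = 2:
  phi_22 = [rho(2) - phi_11 rho(1)] / [1 - phi_11 rho(1)] = [-0.3364 - (0.2776)(0.2776)] / [1 - (0.2776)(0.2776)]
         = -0.41346176 / 0.92293824 = -0.448.
Therefore phi_{22} = -0.4480.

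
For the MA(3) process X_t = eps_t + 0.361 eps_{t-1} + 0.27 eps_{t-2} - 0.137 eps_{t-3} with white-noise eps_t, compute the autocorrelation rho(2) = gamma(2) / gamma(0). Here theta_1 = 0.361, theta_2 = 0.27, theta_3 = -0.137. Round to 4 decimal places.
\rho(2) = 0.1805

For an MA(q) process with theta_0 = 1, the autocovariance is
  gamma(k) = sigma^2 * sum_{i=0..q-k} theta_i * theta_{i+k},
and rho(k) = gamma(k) / gamma(0). Sigma^2 cancels.
  numerator   = (1)*(0.27) + (0.361)*(-0.137) = 0.220543.
  denominator = (1)^2 + (0.361)^2 + (0.27)^2 + (-0.137)^2 = 1.22199.
  rho(2) = 0.220543 / 1.22199 = 0.1805.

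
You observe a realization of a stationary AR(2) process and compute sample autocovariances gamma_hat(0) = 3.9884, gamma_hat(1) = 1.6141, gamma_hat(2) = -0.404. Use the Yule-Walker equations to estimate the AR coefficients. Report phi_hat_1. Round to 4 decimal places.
\hat\phi_{1} = 0.5330

The Yule-Walker equations for an AR(p) process read, in matrix form,
  Gamma_p phi = r_p,   with   (Gamma_p)_{ij} = gamma(|i - j|),
                       (r_p)_i = gamma(i),   i,j = 1..p.
Substitute the sample gammas (Toeplitz matrix and right-hand side of size 2):
  Gamma_p = [[3.9884, 1.6141], [1.6141, 3.9884]]
  r_p     = [1.6141, -0.404]
Written out:
  3.9884 phi_1 + 1.6141 phi_2 = 1.6141
  1.6141 phi_1 + 3.9884 phi_2 = -0.404
Solve by Cramer's rule:
  det = gamma(0)^2 - gamma(1)^2 = (3.9884)^2 - (1.6141)^2 = 15.90733456 - 2.60531881 = 13.30201575
  phi_hat_1 = [gamma(1) gamma(0) - gamma(1) gamma(2)] / det = [(1.6141)(3.9884) - (1.6141)(-0.404)] / 13.30201575 = 7.08977284 / 13.30201575 = 0.533
  phi_hat_2 = [gamma(0) gamma(2) - gamma(1)^2] / det = [(3.9884)(-0.404) - (1.6141)^2] / 13.30201575 = -4.21663241 / 13.30201575 = -0.317
So phi_hat = [0.5330, -0.3170].
Therefore phi_hat_1 = 0.5330.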